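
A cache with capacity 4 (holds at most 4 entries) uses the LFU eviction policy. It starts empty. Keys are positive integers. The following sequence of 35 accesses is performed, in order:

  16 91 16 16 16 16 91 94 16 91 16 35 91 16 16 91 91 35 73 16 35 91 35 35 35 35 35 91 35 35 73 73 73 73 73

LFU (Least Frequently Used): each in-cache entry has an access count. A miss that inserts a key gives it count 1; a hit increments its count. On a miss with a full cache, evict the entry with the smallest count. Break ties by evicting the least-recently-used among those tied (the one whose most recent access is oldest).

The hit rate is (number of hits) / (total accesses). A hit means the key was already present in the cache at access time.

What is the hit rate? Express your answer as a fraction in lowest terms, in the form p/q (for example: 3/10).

LFU simulation (capacity=4):
  1. access 16: MISS. Cache: [16(c=1)]
  2. access 91: MISS. Cache: [16(c=1) 91(c=1)]
  3. access 16: HIT, count now 2. Cache: [91(c=1) 16(c=2)]
  4. access 16: HIT, count now 3. Cache: [91(c=1) 16(c=3)]
  5. access 16: HIT, count now 4. Cache: [91(c=1) 16(c=4)]
  6. access 16: HIT, count now 5. Cache: [91(c=1) 16(c=5)]
  7. access 91: HIT, count now 2. Cache: [91(c=2) 16(c=5)]
  8. access 94: MISS. Cache: [94(c=1) 91(c=2) 16(c=5)]
  9. access 16: HIT, count now 6. Cache: [94(c=1) 91(c=2) 16(c=6)]
  10. access 91: HIT, count now 3. Cache: [94(c=1) 91(c=3) 16(c=6)]
  11. access 16: HIT, count now 7. Cache: [94(c=1) 91(c=3) 16(c=7)]
  12. access 35: MISS. Cache: [94(c=1) 35(c=1) 91(c=3) 16(c=7)]
  13. access 91: HIT, count now 4. Cache: [94(c=1) 35(c=1) 91(c=4) 16(c=7)]
  14. access 16: HIT, count now 8. Cache: [94(c=1) 35(c=1) 91(c=4) 16(c=8)]
  15. access 16: HIT, count now 9. Cache: [94(c=1) 35(c=1) 91(c=4) 16(c=9)]
  16. access 91: HIT, count now 5. Cache: [94(c=1) 35(c=1) 91(c=5) 16(c=9)]
  17. access 91: HIT, count now 6. Cache: [94(c=1) 35(c=1) 91(c=6) 16(c=9)]
  18. access 35: HIT, count now 2. Cache: [94(c=1) 35(c=2) 91(c=6) 16(c=9)]
  19. access 73: MISS, evict 94(c=1). Cache: [73(c=1) 35(c=2) 91(c=6) 16(c=9)]
  20. access 16: HIT, count now 10. Cache: [73(c=1) 35(c=2) 91(c=6) 16(c=10)]
  21. access 35: HIT, count now 3. Cache: [73(c=1) 35(c=3) 91(c=6) 16(c=10)]
  22. access 91: HIT, count now 7. Cache: [73(c=1) 35(c=3) 91(c=7) 16(c=10)]
  23. access 35: HIT, count now 4. Cache: [73(c=1) 35(c=4) 91(c=7) 16(c=10)]
  24. access 35: HIT, count now 5. Cache: [73(c=1) 35(c=5) 91(c=7) 16(c=10)]
  25. access 35: HIT, count now 6. Cache: [73(c=1) 35(c=6) 91(c=7) 16(c=10)]
  26. access 35: HIT, count now 7. Cache: [73(c=1) 91(c=7) 35(c=7) 16(c=10)]
  27. access 35: HIT, count now 8. Cache: [73(c=1) 91(c=7) 35(c=8) 16(c=10)]
  28. access 91: HIT, count now 8. Cache: [73(c=1) 35(c=8) 91(c=8) 16(c=10)]
  29. access 35: HIT, count now 9. Cache: [73(c=1) 91(c=8) 35(c=9) 16(c=10)]
  30. access 35: HIT, count now 10. Cache: [73(c=1) 91(c=8) 16(c=10) 35(c=10)]
  31. access 73: HIT, count now 2. Cache: [73(c=2) 91(c=8) 16(c=10) 35(c=10)]
  32. access 73: HIT, count now 3. Cache: [73(c=3) 91(c=8) 16(c=10) 35(c=10)]
  33. access 73: HIT, count now 4. Cache: [73(c=4) 91(c=8) 16(c=10) 35(c=10)]
  34. access 73: HIT, count now 5. Cache: [73(c=5) 91(c=8) 16(c=10) 35(c=10)]
  35. access 73: HIT, count now 6. Cache: [73(c=6) 91(c=8) 16(c=10) 35(c=10)]
Total: 30 hits, 5 misses, 1 evictions

Hit rate = 30/35 = 6/7

Answer: 6/7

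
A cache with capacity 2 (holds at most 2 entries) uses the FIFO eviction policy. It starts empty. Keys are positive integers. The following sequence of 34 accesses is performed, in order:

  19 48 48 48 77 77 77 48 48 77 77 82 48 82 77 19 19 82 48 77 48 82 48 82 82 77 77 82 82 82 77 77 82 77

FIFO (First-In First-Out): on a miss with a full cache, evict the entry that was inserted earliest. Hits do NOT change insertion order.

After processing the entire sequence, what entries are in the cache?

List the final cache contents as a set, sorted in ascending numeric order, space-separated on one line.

FIFO simulation (capacity=2):
  1. access 19: MISS. Cache (old->new): [19]
  2. access 48: MISS. Cache (old->new): [19 48]
  3. access 48: HIT. Cache (old->new): [19 48]
  4. access 48: HIT. Cache (old->new): [19 48]
  5. access 77: MISS, evict 19. Cache (old->new): [48 77]
  6. access 77: HIT. Cache (old->new): [48 77]
  7. access 77: HIT. Cache (old->new): [48 77]
  8. access 48: HIT. Cache (old->new): [48 77]
  9. access 48: HIT. Cache (old->new): [48 77]
  10. access 77: HIT. Cache (old->new): [48 77]
  11. access 77: HIT. Cache (old->new): [48 77]
  12. access 82: MISS, evict 48. Cache (old->new): [77 82]
  13. access 48: MISS, evict 77. Cache (old->new): [82 48]
  14. access 82: HIT. Cache (old->new): [82 48]
  15. access 77: MISS, evict 82. Cache (old->new): [48 77]
  16. access 19: MISS, evict 48. Cache (old->new): [77 19]
  17. access 19: HIT. Cache (old->new): [77 19]
  18. access 82: MISS, evict 77. Cache (old->new): [19 82]
  19. access 48: MISS, evict 19. Cache (old->new): [82 48]
  20. access 77: MISS, evict 82. Cache (old->new): [48 77]
  21. access 48: HIT. Cache (old->new): [48 77]
  22. access 82: MISS, evict 48. Cache (old->new): [77 82]
  23. access 48: MISS, evict 77. Cache (old->new): [82 48]
  24. access 82: HIT. Cache (old->new): [82 48]
  25. access 82: HIT. Cache (old->new): [82 48]
  26. access 77: MISS, evict 82. Cache (old->new): [48 77]
  27. access 77: HIT. Cache (old->new): [48 77]
  28. access 82: MISS, evict 48. Cache (old->new): [77 82]
  29. access 82: HIT. Cache (old->new): [77 82]
  30. access 82: HIT. Cache (old->new): [77 82]
  31. access 77: HIT. Cache (old->new): [77 82]
  32. access 77: HIT. Cache (old->new): [77 82]
  33. access 82: HIT. Cache (old->new): [77 82]
  34. access 77: HIT. Cache (old->new): [77 82]
Total: 20 hits, 14 misses, 12 evictions

Answer: 77 82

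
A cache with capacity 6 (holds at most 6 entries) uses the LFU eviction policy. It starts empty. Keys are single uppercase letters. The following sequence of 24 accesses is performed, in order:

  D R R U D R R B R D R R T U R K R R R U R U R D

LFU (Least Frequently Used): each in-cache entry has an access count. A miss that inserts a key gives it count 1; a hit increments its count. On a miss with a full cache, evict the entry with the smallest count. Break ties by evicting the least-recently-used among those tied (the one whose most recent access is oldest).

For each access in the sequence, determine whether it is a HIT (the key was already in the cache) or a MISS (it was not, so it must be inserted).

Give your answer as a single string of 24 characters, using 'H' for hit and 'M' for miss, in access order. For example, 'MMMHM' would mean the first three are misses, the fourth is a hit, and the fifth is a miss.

LFU simulation (capacity=6):
  1. access D: MISS. Cache: [D(c=1)]
  2. access R: MISS. Cache: [D(c=1) R(c=1)]
  3. access R: HIT, count now 2. Cache: [D(c=1) R(c=2)]
  4. access U: MISS. Cache: [D(c=1) U(c=1) R(c=2)]
  5. access D: HIT, count now 2. Cache: [U(c=1) R(c=2) D(c=2)]
  6. access R: HIT, count now 3. Cache: [U(c=1) D(c=2) R(c=3)]
  7. access R: HIT, count now 4. Cache: [U(c=1) D(c=2) R(c=4)]
  8. access B: MISS. Cache: [U(c=1) B(c=1) D(c=2) R(c=4)]
  9. access R: HIT, count now 5. Cache: [U(c=1) B(c=1) D(c=2) R(c=5)]
  10. access D: HIT, count now 3. Cache: [U(c=1) B(c=1) D(c=3) R(c=5)]
  11. access R: HIT, count now 6. Cache: [U(c=1) B(c=1) D(c=3) R(c=6)]
  12. access R: HIT, count now 7. Cache: [U(c=1) B(c=1) D(c=3) R(c=7)]
  13. access T: MISS. Cache: [U(c=1) B(c=1) T(c=1) D(c=3) R(c=7)]
  14. access U: HIT, count now 2. Cache: [B(c=1) T(c=1) U(c=2) D(c=3) R(c=7)]
  15. access R: HIT, count now 8. Cache: [B(c=1) T(c=1) U(c=2) D(c=3) R(c=8)]
  16. access K: MISS. Cache: [B(c=1) T(c=1) K(c=1) U(c=2) D(c=3) R(c=8)]
  17. access R: HIT, count now 9. Cache: [B(c=1) T(c=1) K(c=1) U(c=2) D(c=3) R(c=9)]
  18. access R: HIT, count now 10. Cache: [B(c=1) T(c=1) K(c=1) U(c=2) D(c=3) R(c=10)]
  19. access R: HIT, count now 11. Cache: [B(c=1) T(c=1) K(c=1) U(c=2) D(c=3) R(c=11)]
  20. access U: HIT, count now 3. Cache: [B(c=1) T(c=1) K(c=1) D(c=3) U(c=3) R(c=11)]
  21. access R: HIT, count now 12. Cache: [B(c=1) T(c=1) K(c=1) D(c=3) U(c=3) R(c=12)]
  22. access U: HIT, count now 4. Cache: [B(c=1) T(c=1) K(c=1) D(c=3) U(c=4) R(c=12)]
  23. access R: HIT, count now 13. Cache: [B(c=1) T(c=1) K(c=1) D(c=3) U(c=4) R(c=13)]
  24. access D: HIT, count now 4. Cache: [B(c=1) T(c=1) K(c=1) U(c=4) D(c=4) R(c=13)]
Total: 18 hits, 6 misses, 0 evictions

Answer: MMHMHHHMHHHHMHHMHHHHHHHH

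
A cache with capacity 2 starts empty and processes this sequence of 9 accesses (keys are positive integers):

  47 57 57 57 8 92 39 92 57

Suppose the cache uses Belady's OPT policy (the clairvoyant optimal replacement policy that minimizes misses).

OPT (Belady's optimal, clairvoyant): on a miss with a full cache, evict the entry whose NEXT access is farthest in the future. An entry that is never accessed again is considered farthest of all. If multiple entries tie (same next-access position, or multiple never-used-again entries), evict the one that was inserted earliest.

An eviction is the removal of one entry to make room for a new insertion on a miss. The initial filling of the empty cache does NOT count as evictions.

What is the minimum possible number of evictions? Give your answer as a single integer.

OPT (Belady) simulation (capacity=2):
  1. access 47: MISS. Cache: [47]
  2. access 57: MISS. Cache: [47 57]
  3. access 57: HIT. Next use of 57: step 4. Cache: [47 57]
  4. access 57: HIT. Next use of 57: step 9. Cache: [47 57]
  5. access 8: MISS, evict 47 (next use: never). Cache: [57 8]
  6. access 92: MISS, evict 8 (next use: never). Cache: [57 92]
  7. access 39: MISS, evict 57 (next use: step 9). Cache: [92 39]
  8. access 92: HIT. Next use of 92: never. Cache: [92 39]
  9. access 57: MISS, evict 92 (next use: never). Cache: [39 57]
Total: 3 hits, 6 misses, 4 evictions

Answer: 4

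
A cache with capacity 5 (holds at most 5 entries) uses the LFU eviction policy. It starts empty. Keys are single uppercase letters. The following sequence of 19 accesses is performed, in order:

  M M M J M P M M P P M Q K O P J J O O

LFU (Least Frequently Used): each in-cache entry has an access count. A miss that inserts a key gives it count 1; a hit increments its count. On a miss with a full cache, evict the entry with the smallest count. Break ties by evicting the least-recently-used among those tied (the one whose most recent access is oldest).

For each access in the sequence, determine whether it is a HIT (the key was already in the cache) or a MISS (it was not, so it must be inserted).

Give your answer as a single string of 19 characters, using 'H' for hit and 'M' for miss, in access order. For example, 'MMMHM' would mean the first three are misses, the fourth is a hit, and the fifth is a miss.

LFU simulation (capacity=5):
  1. access M: MISS. Cache: [M(c=1)]
  2. access M: HIT, count now 2. Cache: [M(c=2)]
  3. access M: HIT, count now 3. Cache: [M(c=3)]
  4. access J: MISS. Cache: [J(c=1) M(c=3)]
  5. access M: HIT, count now 4. Cache: [J(c=1) M(c=4)]
  6. access P: MISS. Cache: [J(c=1) P(c=1) M(c=4)]
  7. access M: HIT, count now 5. Cache: [J(c=1) P(c=1) M(c=5)]
  8. access M: HIT, count now 6. Cache: [J(c=1) P(c=1) M(c=6)]
  9. access P: HIT, count now 2. Cache: [J(c=1) P(c=2) M(c=6)]
  10. access P: HIT, count now 3. Cache: [J(c=1) P(c=3) M(c=6)]
  11. access M: HIT, count now 7. Cache: [J(c=1) P(c=3) M(c=7)]
  12. access Q: MISS. Cache: [J(c=1) Q(c=1) P(c=3) M(c=7)]
  13. access K: MISS. Cache: [J(c=1) Q(c=1) K(c=1) P(c=3) M(c=7)]
  14. access O: MISS, evict J(c=1). Cache: [Q(c=1) K(c=1) O(c=1) P(c=3) M(c=7)]
  15. access P: HIT, count now 4. Cache: [Q(c=1) K(c=1) O(c=1) P(c=4) M(c=7)]
  16. access J: MISS, evict Q(c=1). Cache: [K(c=1) O(c=1) J(c=1) P(c=4) M(c=7)]
  17. access J: HIT, count now 2. Cache: [K(c=1) O(c=1) J(c=2) P(c=4) M(c=7)]
  18. access O: HIT, count now 2. Cache: [K(c=1) J(c=2) O(c=2) P(c=4) M(c=7)]
  19. access O: HIT, count now 3. Cache: [K(c=1) J(c=2) O(c=3) P(c=4) M(c=7)]
Total: 12 hits, 7 misses, 2 evictions

Answer: MHHMHMHHHHHMMMHMHHH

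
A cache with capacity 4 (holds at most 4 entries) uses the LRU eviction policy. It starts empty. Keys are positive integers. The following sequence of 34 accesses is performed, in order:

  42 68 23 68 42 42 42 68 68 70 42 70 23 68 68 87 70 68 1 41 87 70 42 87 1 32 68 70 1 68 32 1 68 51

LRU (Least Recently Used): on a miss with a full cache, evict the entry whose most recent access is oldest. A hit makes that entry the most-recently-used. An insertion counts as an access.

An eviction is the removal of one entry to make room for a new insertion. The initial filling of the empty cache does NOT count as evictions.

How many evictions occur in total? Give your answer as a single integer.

Answer: 11

Derivation:
LRU simulation (capacity=4):
  1. access 42: MISS. Cache (LRU->MRU): [42]
  2. access 68: MISS. Cache (LRU->MRU): [42 68]
  3. access 23: MISS. Cache (LRU->MRU): [42 68 23]
  4. access 68: HIT. Cache (LRU->MRU): [42 23 68]
  5. access 42: HIT. Cache (LRU->MRU): [23 68 42]
  6. access 42: HIT. Cache (LRU->MRU): [23 68 42]
  7. access 42: HIT. Cache (LRU->MRU): [23 68 42]
  8. access 68: HIT. Cache (LRU->MRU): [23 42 68]
  9. access 68: HIT. Cache (LRU->MRU): [23 42 68]
  10. access 70: MISS. Cache (LRU->MRU): [23 42 68 70]
  11. access 42: HIT. Cache (LRU->MRU): [23 68 70 42]
  12. access 70: HIT. Cache (LRU->MRU): [23 68 42 70]
  13. access 23: HIT. Cache (LRU->MRU): [68 42 70 23]
  14. access 68: HIT. Cache (LRU->MRU): [42 70 23 68]
  15. access 68: HIT. Cache (LRU->MRU): [42 70 23 68]
  16. access 87: MISS, evict 42. Cache (LRU->MRU): [70 23 68 87]
  17. access 70: HIT. Cache (LRU->MRU): [23 68 87 70]
  18. access 68: HIT. Cache (LRU->MRU): [23 87 70 68]
  19. access 1: MISS, evict 23. Cache (LRU->MRU): [87 70 68 1]
  20. access 41: MISS, evict 87. Cache (LRU->MRU): [70 68 1 41]
  21. access 87: MISS, evict 70. Cache (LRU->MRU): [68 1 41 87]
  22. access 70: MISS, evict 68. Cache (LRU->MRU): [1 41 87 70]
  23. access 42: MISS, evict 1. Cache (LRU->MRU): [41 87 70 42]
  24. access 87: HIT. Cache (LRU->MRU): [41 70 42 87]
  25. access 1: MISS, evict 41. Cache (LRU->MRU): [70 42 87 1]
  26. access 32: MISS, evict 70. Cache (LRU->MRU): [42 87 1 32]
  27. access 68: MISS, evict 42. Cache (LRU->MRU): [87 1 32 68]
  28. access 70: MISS, evict 87. Cache (LRU->MRU): [1 32 68 70]
  29. access 1: HIT. Cache (LRU->MRU): [32 68 70 1]
  30. access 68: HIT. Cache (LRU->MRU): [32 70 1 68]
  31. access 32: HIT. Cache (LRU->MRU): [70 1 68 32]
  32. access 1: HIT. Cache (LRU->MRU): [70 68 32 1]
  33. access 68: HIT. Cache (LRU->MRU): [70 32 1 68]
  34. access 51: MISS, evict 70. Cache (LRU->MRU): [32 1 68 51]
Total: 19 hits, 15 misses, 11 evictions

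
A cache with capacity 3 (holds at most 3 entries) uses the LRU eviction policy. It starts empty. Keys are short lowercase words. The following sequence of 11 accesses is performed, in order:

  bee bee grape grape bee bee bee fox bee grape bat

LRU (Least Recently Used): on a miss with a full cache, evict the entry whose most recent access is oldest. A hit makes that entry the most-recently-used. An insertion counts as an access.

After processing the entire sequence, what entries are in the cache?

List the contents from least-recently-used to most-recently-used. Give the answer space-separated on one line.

LRU simulation (capacity=3):
  1. access bee: MISS. Cache (LRU->MRU): [bee]
  2. access bee: HIT. Cache (LRU->MRU): [bee]
  3. access grape: MISS. Cache (LRU->MRU): [bee grape]
  4. access grape: HIT. Cache (LRU->MRU): [bee grape]
  5. access bee: HIT. Cache (LRU->MRU): [grape bee]
  6. access bee: HIT. Cache (LRU->MRU): [grape bee]
  7. access bee: HIT. Cache (LRU->MRU): [grape bee]
  8. access fox: MISS. Cache (LRU->MRU): [grape bee fox]
  9. access bee: HIT. Cache (LRU->MRU): [grape fox bee]
  10. access grape: HIT. Cache (LRU->MRU): [fox bee grape]
  11. access bat: MISS, evict fox. Cache (LRU->MRU): [bee grape bat]
Total: 7 hits, 4 misses, 1 evictions

Answer: bee grape bat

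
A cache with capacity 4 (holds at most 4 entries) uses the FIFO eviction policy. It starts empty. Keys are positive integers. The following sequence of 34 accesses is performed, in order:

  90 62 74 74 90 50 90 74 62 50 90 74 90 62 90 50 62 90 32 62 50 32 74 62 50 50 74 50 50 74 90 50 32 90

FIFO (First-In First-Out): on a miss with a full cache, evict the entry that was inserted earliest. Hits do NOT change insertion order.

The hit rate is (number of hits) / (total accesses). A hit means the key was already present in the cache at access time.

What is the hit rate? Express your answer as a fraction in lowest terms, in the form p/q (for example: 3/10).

Answer: 14/17

Derivation:
FIFO simulation (capacity=4):
  1. access 90: MISS. Cache (old->new): [90]
  2. access 62: MISS. Cache (old->new): [90 62]
  3. access 74: MISS. Cache (old->new): [90 62 74]
  4. access 74: HIT. Cache (old->new): [90 62 74]
  5. access 90: HIT. Cache (old->new): [90 62 74]
  6. access 50: MISS. Cache (old->new): [90 62 74 50]
  7. access 90: HIT. Cache (old->new): [90 62 74 50]
  8. access 74: HIT. Cache (old->new): [90 62 74 50]
  9. access 62: HIT. Cache (old->new): [90 62 74 50]
  10. access 50: HIT. Cache (old->new): [90 62 74 50]
  11. access 90: HIT. Cache (old->new): [90 62 74 50]
  12. access 74: HIT. Cache (old->new): [90 62 74 50]
  13. access 90: HIT. Cache (old->new): [90 62 74 50]
  14. access 62: HIT. Cache (old->new): [90 62 74 50]
  15. access 90: HIT. Cache (old->new): [90 62 74 50]
  16. access 50: HIT. Cache (old->new): [90 62 74 50]
  17. access 62: HIT. Cache (old->new): [90 62 74 50]
  18. access 90: HIT. Cache (old->new): [90 62 74 50]
  19. access 32: MISS, evict 90. Cache (old->new): [62 74 50 32]
  20. access 62: HIT. Cache (old->new): [62 74 50 32]
  21. access 50: HIT. Cache (old->new): [62 74 50 32]
  22. access 32: HIT. Cache (old->new): [62 74 50 32]
  23. access 74: HIT. Cache (old->new): [62 74 50 32]
  24. access 62: HIT. Cache (old->new): [62 74 50 32]
  25. access 50: HIT. Cache (old->new): [62 74 50 32]
  26. access 50: HIT. Cache (old->new): [62 74 50 32]
  27. access 74: HIT. Cache (old->new): [62 74 50 32]
  28. access 50: HIT. Cache (old->new): [62 74 50 32]
  29. access 50: HIT. Cache (old->new): [62 74 50 32]
  30. access 74: HIT. Cache (old->new): [62 74 50 32]
  31. access 90: MISS, evict 62. Cache (old->new): [74 50 32 90]
  32. access 50: HIT. Cache (old->new): [74 50 32 90]
  33. access 32: HIT. Cache (old->new): [74 50 32 90]
  34. access 90: HIT. Cache (old->new): [74 50 32 90]
Total: 28 hits, 6 misses, 2 evictions

Hit rate = 28/34 = 14/17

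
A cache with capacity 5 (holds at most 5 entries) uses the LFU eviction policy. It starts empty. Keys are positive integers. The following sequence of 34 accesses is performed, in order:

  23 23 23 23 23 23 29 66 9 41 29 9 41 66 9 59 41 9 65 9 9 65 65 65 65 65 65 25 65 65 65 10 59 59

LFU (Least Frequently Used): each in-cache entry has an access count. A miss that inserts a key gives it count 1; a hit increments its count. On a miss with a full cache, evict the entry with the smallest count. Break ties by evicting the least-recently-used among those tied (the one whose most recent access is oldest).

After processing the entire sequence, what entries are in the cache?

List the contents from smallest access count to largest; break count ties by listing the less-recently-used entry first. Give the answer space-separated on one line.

LFU simulation (capacity=5):
  1. access 23: MISS. Cache: [23(c=1)]
  2. access 23: HIT, count now 2. Cache: [23(c=2)]
  3. access 23: HIT, count now 3. Cache: [23(c=3)]
  4. access 23: HIT, count now 4. Cache: [23(c=4)]
  5. access 23: HIT, count now 5. Cache: [23(c=5)]
  6. access 23: HIT, count now 6. Cache: [23(c=6)]
  7. access 29: MISS. Cache: [29(c=1) 23(c=6)]
  8. access 66: MISS. Cache: [29(c=1) 66(c=1) 23(c=6)]
  9. access 9: MISS. Cache: [29(c=1) 66(c=1) 9(c=1) 23(c=6)]
  10. access 41: MISS. Cache: [29(c=1) 66(c=1) 9(c=1) 41(c=1) 23(c=6)]
  11. access 29: HIT, count now 2. Cache: [66(c=1) 9(c=1) 41(c=1) 29(c=2) 23(c=6)]
  12. access 9: HIT, count now 2. Cache: [66(c=1) 41(c=1) 29(c=2) 9(c=2) 23(c=6)]
  13. access 41: HIT, count now 2. Cache: [66(c=1) 29(c=2) 9(c=2) 41(c=2) 23(c=6)]
  14. access 66: HIT, count now 2. Cache: [29(c=2) 9(c=2) 41(c=2) 66(c=2) 23(c=6)]
  15. access 9: HIT, count now 3. Cache: [29(c=2) 41(c=2) 66(c=2) 9(c=3) 23(c=6)]
  16. access 59: MISS, evict 29(c=2). Cache: [59(c=1) 41(c=2) 66(c=2) 9(c=3) 23(c=6)]
  17. access 41: HIT, count now 3. Cache: [59(c=1) 66(c=2) 9(c=3) 41(c=3) 23(c=6)]
  18. access 9: HIT, count now 4. Cache: [59(c=1) 66(c=2) 41(c=3) 9(c=4) 23(c=6)]
  19. access 65: MISS, evict 59(c=1). Cache: [65(c=1) 66(c=2) 41(c=3) 9(c=4) 23(c=6)]
  20. access 9: HIT, count now 5. Cache: [65(c=1) 66(c=2) 41(c=3) 9(c=5) 23(c=6)]
  21. access 9: HIT, count now 6. Cache: [65(c=1) 66(c=2) 41(c=3) 23(c=6) 9(c=6)]
  22. access 65: HIT, count now 2. Cache: [66(c=2) 65(c=2) 41(c=3) 23(c=6) 9(c=6)]
  23. access 65: HIT, count now 3. Cache: [66(c=2) 41(c=3) 65(c=3) 23(c=6) 9(c=6)]
  24. access 65: HIT, count now 4. Cache: [66(c=2) 41(c=3) 65(c=4) 23(c=6) 9(c=6)]
  25. access 65: HIT, count now 5. Cache: [66(c=2) 41(c=3) 65(c=5) 23(c=6) 9(c=6)]
  26. access 65: HIT, count now 6. Cache: [66(c=2) 41(c=3) 23(c=6) 9(c=6) 65(c=6)]
  27. access 65: HIT, count now 7. Cache: [66(c=2) 41(c=3) 23(c=6) 9(c=6) 65(c=7)]
  28. access 25: MISS, evict 66(c=2). Cache: [25(c=1) 41(c=3) 23(c=6) 9(c=6) 65(c=7)]
  29. access 65: HIT, count now 8. Cache: [25(c=1) 41(c=3) 23(c=6) 9(c=6) 65(c=8)]
  30. access 65: HIT, count now 9. Cache: [25(c=1) 41(c=3) 23(c=6) 9(c=6) 65(c=9)]
  31. access 65: HIT, count now 10. Cache: [25(c=1) 41(c=3) 23(c=6) 9(c=6) 65(c=10)]
  32. access 10: MISS, evict 25(c=1). Cache: [10(c=1) 41(c=3) 23(c=6) 9(c=6) 65(c=10)]
  33. access 59: MISS, evict 10(c=1). Cache: [59(c=1) 41(c=3) 23(c=6) 9(c=6) 65(c=10)]
  34. access 59: HIT, count now 2. Cache: [59(c=2) 41(c=3) 23(c=6) 9(c=6) 65(c=10)]
Total: 24 hits, 10 misses, 5 evictions

Answer: 59 41 23 9 65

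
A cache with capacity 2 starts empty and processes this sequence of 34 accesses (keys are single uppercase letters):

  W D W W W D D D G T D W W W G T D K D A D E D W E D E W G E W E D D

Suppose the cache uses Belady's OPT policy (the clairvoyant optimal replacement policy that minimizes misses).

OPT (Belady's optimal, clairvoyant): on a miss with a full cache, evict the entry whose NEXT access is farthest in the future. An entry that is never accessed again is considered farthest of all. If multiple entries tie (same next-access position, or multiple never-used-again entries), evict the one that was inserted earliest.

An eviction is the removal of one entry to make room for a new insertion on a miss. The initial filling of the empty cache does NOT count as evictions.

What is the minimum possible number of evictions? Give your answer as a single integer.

Answer: 14

Derivation:
OPT (Belady) simulation (capacity=2):
  1. access W: MISS. Cache: [W]
  2. access D: MISS. Cache: [W D]
  3. access W: HIT. Next use of W: step 4. Cache: [W D]
  4. access W: HIT. Next use of W: step 5. Cache: [W D]
  5. access W: HIT. Next use of W: step 12. Cache: [W D]
  6. access D: HIT. Next use of D: step 7. Cache: [W D]
  7. access D: HIT. Next use of D: step 8. Cache: [W D]
  8. access D: HIT. Next use of D: step 11. Cache: [W D]
  9. access G: MISS, evict W (next use: step 12). Cache: [D G]
  10. access T: MISS, evict G (next use: step 15). Cache: [D T]
  11. access D: HIT. Next use of D: step 17. Cache: [D T]
  12. access W: MISS, evict D (next use: step 17). Cache: [T W]
  13. access W: HIT. Next use of W: step 14. Cache: [T W]
  14. access W: HIT. Next use of W: step 24. Cache: [T W]
  15. access G: MISS, evict W (next use: step 24). Cache: [T G]
  16. access T: HIT. Next use of T: never. Cache: [T G]
  17. access D: MISS, evict T (next use: never). Cache: [G D]
  18. access K: MISS, evict G (next use: step 29). Cache: [D K]
  19. access D: HIT. Next use of D: step 21. Cache: [D K]
  20. access A: MISS, evict K (next use: never). Cache: [D A]
  21. access D: HIT. Next use of D: step 23. Cache: [D A]
  22. access E: MISS, evict A (next use: never). Cache: [D E]
  23. access D: HIT. Next use of D: step 26. Cache: [D E]
  24. access W: MISS, evict D (next use: step 26). Cache: [E W]
  25. access E: HIT. Next use of E: step 27. Cache: [E W]
  26. access D: MISS, evict W (next use: step 28). Cache: [E D]
  27. access E: HIT. Next use of E: step 30. Cache: [E D]
  28. access W: MISS, evict D (next use: step 33). Cache: [E W]
  29. access G: MISS, evict W (next use: step 31). Cache: [E G]
  30. access E: HIT. Next use of E: step 32. Cache: [E G]
  31. access W: MISS, evict G (next use: never). Cache: [E W]
  32. access E: HIT. Next use of E: never. Cache: [E W]
  33. access D: MISS, evict E (next use: never). Cache: [W D]
  34. access D: HIT. Next use of D: never. Cache: [W D]
Total: 18 hits, 16 misses, 14 evictions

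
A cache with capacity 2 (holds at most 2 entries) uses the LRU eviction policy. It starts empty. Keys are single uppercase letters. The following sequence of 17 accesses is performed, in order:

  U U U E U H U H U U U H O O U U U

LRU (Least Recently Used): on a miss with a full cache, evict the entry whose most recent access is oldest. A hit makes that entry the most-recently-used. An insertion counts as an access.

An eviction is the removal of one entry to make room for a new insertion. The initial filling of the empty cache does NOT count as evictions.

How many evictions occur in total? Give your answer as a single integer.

Answer: 3

Derivation:
LRU simulation (capacity=2):
  1. access U: MISS. Cache (LRU->MRU): [U]
  2. access U: HIT. Cache (LRU->MRU): [U]
  3. access U: HIT. Cache (LRU->MRU): [U]
  4. access E: MISS. Cache (LRU->MRU): [U E]
  5. access U: HIT. Cache (LRU->MRU): [E U]
  6. access H: MISS, evict E. Cache (LRU->MRU): [U H]
  7. access U: HIT. Cache (LRU->MRU): [H U]
  8. access H: HIT. Cache (LRU->MRU): [U H]
  9. access U: HIT. Cache (LRU->MRU): [H U]
  10. access U: HIT. Cache (LRU->MRU): [H U]
  11. access U: HIT. Cache (LRU->MRU): [H U]
  12. access H: HIT. Cache (LRU->MRU): [U H]
  13. access O: MISS, evict U. Cache (LRU->MRU): [H O]
  14. access O: HIT. Cache (LRU->MRU): [H O]
  15. access U: MISS, evict H. Cache (LRU->MRU): [O U]
  16. access U: HIT. Cache (LRU->MRU): [O U]
  17. access U: HIT. Cache (LRU->MRU): [O U]
Total: 12 hits, 5 misses, 3 evictions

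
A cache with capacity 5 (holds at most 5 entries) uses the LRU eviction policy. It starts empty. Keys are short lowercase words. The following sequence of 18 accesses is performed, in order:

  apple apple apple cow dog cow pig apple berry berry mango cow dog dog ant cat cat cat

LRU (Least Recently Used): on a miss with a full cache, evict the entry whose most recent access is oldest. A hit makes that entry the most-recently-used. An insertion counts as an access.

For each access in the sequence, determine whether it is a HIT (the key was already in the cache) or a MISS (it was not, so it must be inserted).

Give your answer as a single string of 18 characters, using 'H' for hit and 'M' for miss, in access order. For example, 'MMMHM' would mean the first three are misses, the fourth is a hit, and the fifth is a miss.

LRU simulation (capacity=5):
  1. access apple: MISS. Cache (LRU->MRU): [apple]
  2. access apple: HIT. Cache (LRU->MRU): [apple]
  3. access apple: HIT. Cache (LRU->MRU): [apple]
  4. access cow: MISS. Cache (LRU->MRU): [apple cow]
  5. access dog: MISS. Cache (LRU->MRU): [apple cow dog]
  6. access cow: HIT. Cache (LRU->MRU): [apple dog cow]
  7. access pig: MISS. Cache (LRU->MRU): [apple dog cow pig]
  8. access apple: HIT. Cache (LRU->MRU): [dog cow pig apple]
  9. access berry: MISS. Cache (LRU->MRU): [dog cow pig apple berry]
  10. access berry: HIT. Cache (LRU->MRU): [dog cow pig apple berry]
  11. access mango: MISS, evict dog. Cache (LRU->MRU): [cow pig apple berry mango]
  12. access cow: HIT. Cache (LRU->MRU): [pig apple berry mango cow]
  13. access dog: MISS, evict pig. Cache (LRU->MRU): [apple berry mango cow dog]
  14. access dog: HIT. Cache (LRU->MRU): [apple berry mango cow dog]
  15. access ant: MISS, evict apple. Cache (LRU->MRU): [berry mango cow dog ant]
  16. access cat: MISS, evict berry. Cache (LRU->MRU): [mango cow dog ant cat]
  17. access cat: HIT. Cache (LRU->MRU): [mango cow dog ant cat]
  18. access cat: HIT. Cache (LRU->MRU): [mango cow dog ant cat]
Total: 9 hits, 9 misses, 4 evictions

Answer: MHHMMHMHMHMHMHMMHH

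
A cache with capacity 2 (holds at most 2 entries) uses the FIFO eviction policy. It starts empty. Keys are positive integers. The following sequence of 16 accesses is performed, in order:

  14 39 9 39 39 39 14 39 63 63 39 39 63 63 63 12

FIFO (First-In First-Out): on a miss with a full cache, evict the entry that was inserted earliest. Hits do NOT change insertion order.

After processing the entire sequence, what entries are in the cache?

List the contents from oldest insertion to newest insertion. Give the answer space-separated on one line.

FIFO simulation (capacity=2):
  1. access 14: MISS. Cache (old->new): [14]
  2. access 39: MISS. Cache (old->new): [14 39]
  3. access 9: MISS, evict 14. Cache (old->new): [39 9]
  4. access 39: HIT. Cache (old->new): [39 9]
  5. access 39: HIT. Cache (old->new): [39 9]
  6. access 39: HIT. Cache (old->new): [39 9]
  7. access 14: MISS, evict 39. Cache (old->new): [9 14]
  8. access 39: MISS, evict 9. Cache (old->new): [14 39]
  9. access 63: MISS, evict 14. Cache (old->new): [39 63]
  10. access 63: HIT. Cache (old->new): [39 63]
  11. access 39: HIT. Cache (old->new): [39 63]
  12. access 39: HIT. Cache (old->new): [39 63]
  13. access 63: HIT. Cache (old->new): [39 63]
  14. access 63: HIT. Cache (old->new): [39 63]
  15. access 63: HIT. Cache (old->new): [39 63]
  16. access 12: MISS, evict 39. Cache (old->new): [63 12]
Total: 9 hits, 7 misses, 5 evictions

Answer: 63 12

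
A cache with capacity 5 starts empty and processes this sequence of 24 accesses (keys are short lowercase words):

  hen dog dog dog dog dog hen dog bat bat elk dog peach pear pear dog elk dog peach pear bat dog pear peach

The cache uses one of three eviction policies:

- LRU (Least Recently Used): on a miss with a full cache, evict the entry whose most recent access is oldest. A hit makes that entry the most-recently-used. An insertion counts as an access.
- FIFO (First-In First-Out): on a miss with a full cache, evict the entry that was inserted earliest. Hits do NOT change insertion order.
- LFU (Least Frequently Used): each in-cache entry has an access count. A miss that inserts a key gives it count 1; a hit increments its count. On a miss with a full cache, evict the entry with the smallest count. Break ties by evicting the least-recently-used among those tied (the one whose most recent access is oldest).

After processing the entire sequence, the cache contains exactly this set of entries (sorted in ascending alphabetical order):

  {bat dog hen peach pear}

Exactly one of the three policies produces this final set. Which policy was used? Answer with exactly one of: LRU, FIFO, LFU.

Simulating under each policy and comparing final sets:
  LRU: final set = {bat dog elk peach pear} -> differs
  FIFO: final set = {bat dog elk peach pear} -> differs
  LFU: final set = {bat dog hen peach pear} -> MATCHES target
Only LFU produces the target set.

Answer: LFU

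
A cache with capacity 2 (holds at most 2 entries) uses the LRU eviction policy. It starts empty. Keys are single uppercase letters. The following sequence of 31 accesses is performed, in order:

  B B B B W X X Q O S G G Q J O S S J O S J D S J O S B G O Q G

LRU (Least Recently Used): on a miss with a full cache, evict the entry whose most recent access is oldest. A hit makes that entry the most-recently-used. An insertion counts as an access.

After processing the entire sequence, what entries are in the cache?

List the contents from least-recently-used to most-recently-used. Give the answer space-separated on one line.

LRU simulation (capacity=2):
  1. access B: MISS. Cache (LRU->MRU): [B]
  2. access B: HIT. Cache (LRU->MRU): [B]
  3. access B: HIT. Cache (LRU->MRU): [B]
  4. access B: HIT. Cache (LRU->MRU): [B]
  5. access W: MISS. Cache (LRU->MRU): [B W]
  6. access X: MISS, evict B. Cache (LRU->MRU): [W X]
  7. access X: HIT. Cache (LRU->MRU): [W X]
  8. access Q: MISS, evict W. Cache (LRU->MRU): [X Q]
  9. access O: MISS, evict X. Cache (LRU->MRU): [Q O]
  10. access S: MISS, evict Q. Cache (LRU->MRU): [O S]
  11. access G: MISS, evict O. Cache (LRU->MRU): [S G]
  12. access G: HIT. Cache (LRU->MRU): [S G]
  13. access Q: MISS, evict S. Cache (LRU->MRU): [G Q]
  14. access J: MISS, evict G. Cache (LRU->MRU): [Q J]
  15. access O: MISS, evict Q. Cache (LRU->MRU): [J O]
  16. access S: MISS, evict J. Cache (LRU->MRU): [O S]
  17. access S: HIT. Cache (LRU->MRU): [O S]
  18. access J: MISS, evict O. Cache (LRU->MRU): [S J]
  19. access O: MISS, evict S. Cache (LRU->MRU): [J O]
  20. access S: MISS, evict J. Cache (LRU->MRU): [O S]
  21. access J: MISS, evict O. Cache (LRU->MRU): [S J]
  22. access D: MISS, evict S. Cache (LRU->MRU): [J D]
  23. access S: MISS, evict J. Cache (LRU->MRU): [D S]
  24. access J: MISS, evict D. Cache (LRU->MRU): [S J]
  25. access O: MISS, evict S. Cache (LRU->MRU): [J O]
  26. access S: MISS, evict J. Cache (LRU->MRU): [O S]
  27. access B: MISS, evict O. Cache (LRU->MRU): [S B]
  28. access G: MISS, evict S. Cache (LRU->MRU): [B G]
  29. access O: MISS, evict B. Cache (LRU->MRU): [G O]
  30. access Q: MISS, evict G. Cache (LRU->MRU): [O Q]
  31. access G: MISS, evict O. Cache (LRU->MRU): [Q G]
Total: 6 hits, 25 misses, 23 evictions

Answer: Q G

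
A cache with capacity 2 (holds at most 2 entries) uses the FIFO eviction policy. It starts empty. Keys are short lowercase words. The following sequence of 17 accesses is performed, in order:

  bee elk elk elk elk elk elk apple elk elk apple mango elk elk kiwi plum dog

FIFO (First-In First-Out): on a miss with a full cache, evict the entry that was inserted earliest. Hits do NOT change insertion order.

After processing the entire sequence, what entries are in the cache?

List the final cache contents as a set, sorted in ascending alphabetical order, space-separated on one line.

FIFO simulation (capacity=2):
  1. access bee: MISS. Cache (old->new): [bee]
  2. access elk: MISS. Cache (old->new): [bee elk]
  3. access elk: HIT. Cache (old->new): [bee elk]
  4. access elk: HIT. Cache (old->new): [bee elk]
  5. access elk: HIT. Cache (old->new): [bee elk]
  6. access elk: HIT. Cache (old->new): [bee elk]
  7. access elk: HIT. Cache (old->new): [bee elk]
  8. access apple: MISS, evict bee. Cache (old->new): [elk apple]
  9. access elk: HIT. Cache (old->new): [elk apple]
  10. access elk: HIT. Cache (old->new): [elk apple]
  11. access apple: HIT. Cache (old->new): [elk apple]
  12. access mango: MISS, evict elk. Cache (old->new): [apple mango]
  13. access elk: MISS, evict apple. Cache (old->new): [mango elk]
  14. access elk: HIT. Cache (old->new): [mango elk]
  15. access kiwi: MISS, evict mango. Cache (old->new): [elk kiwi]
  16. access plum: MISS, evict elk. Cache (old->new): [kiwi plum]
  17. access dog: MISS, evict kiwi. Cache (old->new): [plum dog]
Total: 9 hits, 8 misses, 6 evictions

Answer: dog plum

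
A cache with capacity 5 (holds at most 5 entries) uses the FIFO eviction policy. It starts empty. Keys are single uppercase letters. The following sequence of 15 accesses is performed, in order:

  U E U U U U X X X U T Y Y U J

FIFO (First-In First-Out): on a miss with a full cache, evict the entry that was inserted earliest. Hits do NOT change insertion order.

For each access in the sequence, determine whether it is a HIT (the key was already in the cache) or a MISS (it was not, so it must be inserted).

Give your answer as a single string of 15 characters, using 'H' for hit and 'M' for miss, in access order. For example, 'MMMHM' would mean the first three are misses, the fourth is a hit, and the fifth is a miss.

FIFO simulation (capacity=5):
  1. access U: MISS. Cache (old->new): [U]
  2. access E: MISS. Cache (old->new): [U E]
  3. access U: HIT. Cache (old->new): [U E]
  4. access U: HIT. Cache (old->new): [U E]
  5. access U: HIT. Cache (old->new): [U E]
  6. access U: HIT. Cache (old->new): [U E]
  7. access X: MISS. Cache (old->new): [U E X]
  8. access X: HIT. Cache (old->new): [U E X]
  9. access X: HIT. Cache (old->new): [U E X]
  10. access U: HIT. Cache (old->new): [U E X]
  11. access T: MISS. Cache (old->new): [U E X T]
  12. access Y: MISS. Cache (old->new): [U E X T Y]
  13. access Y: HIT. Cache (old->new): [U E X T Y]
  14. access U: HIT. Cache (old->new): [U E X T Y]
  15. access J: MISS, evict U. Cache (old->new): [E X T Y J]
Total: 9 hits, 6 misses, 1 evictions

Answer: MMHHHHMHHHMMHHM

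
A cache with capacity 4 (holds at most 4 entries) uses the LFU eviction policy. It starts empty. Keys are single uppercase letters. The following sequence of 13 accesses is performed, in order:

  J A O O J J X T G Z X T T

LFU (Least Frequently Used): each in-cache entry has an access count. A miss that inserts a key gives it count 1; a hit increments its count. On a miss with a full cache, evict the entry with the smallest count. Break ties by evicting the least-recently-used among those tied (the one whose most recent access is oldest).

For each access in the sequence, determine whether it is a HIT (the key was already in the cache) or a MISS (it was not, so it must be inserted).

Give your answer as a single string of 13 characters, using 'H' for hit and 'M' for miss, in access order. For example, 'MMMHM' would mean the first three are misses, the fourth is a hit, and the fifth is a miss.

Answer: MMMHHHMMMMMMH

Derivation:
LFU simulation (capacity=4):
  1. access J: MISS. Cache: [J(c=1)]
  2. access A: MISS. Cache: [J(c=1) A(c=1)]
  3. access O: MISS. Cache: [J(c=1) A(c=1) O(c=1)]
  4. access O: HIT, count now 2. Cache: [J(c=1) A(c=1) O(c=2)]
  5. access J: HIT, count now 2. Cache: [A(c=1) O(c=2) J(c=2)]
  6. access J: HIT, count now 3. Cache: [A(c=1) O(c=2) J(c=3)]
  7. access X: MISS. Cache: [A(c=1) X(c=1) O(c=2) J(c=3)]
  8. access T: MISS, evict A(c=1). Cache: [X(c=1) T(c=1) O(c=2) J(c=3)]
  9. access G: MISS, evict X(c=1). Cache: [T(c=1) G(c=1) O(c=2) J(c=3)]
  10. access Z: MISS, evict T(c=1). Cache: [G(c=1) Z(c=1) O(c=2) J(c=3)]
  11. access X: MISS, evict G(c=1). Cache: [Z(c=1) X(c=1) O(c=2) J(c=3)]
  12. access T: MISS, evict Z(c=1). Cache: [X(c=1) T(c=1) O(c=2) J(c=3)]
  13. access T: HIT, count now 2. Cache: [X(c=1) O(c=2) T(c=2) J(c=3)]
Total: 4 hits, 9 misses, 5 evictions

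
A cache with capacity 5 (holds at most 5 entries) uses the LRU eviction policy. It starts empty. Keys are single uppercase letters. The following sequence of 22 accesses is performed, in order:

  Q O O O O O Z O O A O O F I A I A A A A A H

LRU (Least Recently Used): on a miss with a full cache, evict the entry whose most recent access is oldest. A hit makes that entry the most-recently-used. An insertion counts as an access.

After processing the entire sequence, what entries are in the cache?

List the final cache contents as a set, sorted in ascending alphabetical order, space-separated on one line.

Answer: A F H I O

Derivation:
LRU simulation (capacity=5):
  1. access Q: MISS. Cache (LRU->MRU): [Q]
  2. access O: MISS. Cache (LRU->MRU): [Q O]
  3. access O: HIT. Cache (LRU->MRU): [Q O]
  4. access O: HIT. Cache (LRU->MRU): [Q O]
  5. access O: HIT. Cache (LRU->MRU): [Q O]
  6. access O: HIT. Cache (LRU->MRU): [Q O]
  7. access Z: MISS. Cache (LRU->MRU): [Q O Z]
  8. access O: HIT. Cache (LRU->MRU): [Q Z O]
  9. access O: HIT. Cache (LRU->MRU): [Q Z O]
  10. access A: MISS. Cache (LRU->MRU): [Q Z O A]
  11. access O: HIT. Cache (LRU->MRU): [Q Z A O]
  12. access O: HIT. Cache (LRU->MRU): [Q Z A O]
  13. access F: MISS. Cache (LRU->MRU): [Q Z A O F]
  14. access I: MISS, evict Q. Cache (LRU->MRU): [Z A O F I]
  15. access A: HIT. Cache (LRU->MRU): [Z O F I A]
  16. access I: HIT. Cache (LRU->MRU): [Z O F A I]
  17. access A: HIT. Cache (LRU->MRU): [Z O F I A]
  18. access A: HIT. Cache (LRU->MRU): [Z O F I A]
  19. access A: HIT. Cache (LRU->MRU): [Z O F I A]
  20. access A: HIT. Cache (LRU->MRU): [Z O F I A]
  21. access A: HIT. Cache (LRU->MRU): [Z O F I A]
  22. access H: MISS, evict Z. Cache (LRU->MRU): [O F I A H]
Total: 15 hits, 7 misses, 2 evictions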